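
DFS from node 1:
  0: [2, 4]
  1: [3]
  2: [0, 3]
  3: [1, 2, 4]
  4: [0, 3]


Visit 1, push [3]
Visit 3, push [4, 2]
Visit 2, push [0]
Visit 0, push [4]
Visit 4, push []

DFS order: [1, 3, 2, 0, 4]


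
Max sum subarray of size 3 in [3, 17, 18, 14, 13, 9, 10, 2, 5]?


[0:3]: 38
[1:4]: 49
[2:5]: 45
[3:6]: 36
[4:7]: 32
[5:8]: 21
[6:9]: 17

Max: 49 at [1:4]


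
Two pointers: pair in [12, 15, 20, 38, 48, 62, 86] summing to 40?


lo=0(12)+hi=6(86)=98
lo=0(12)+hi=5(62)=74
lo=0(12)+hi=4(48)=60
lo=0(12)+hi=3(38)=50
lo=0(12)+hi=2(20)=32
lo=1(15)+hi=2(20)=35

No pair found


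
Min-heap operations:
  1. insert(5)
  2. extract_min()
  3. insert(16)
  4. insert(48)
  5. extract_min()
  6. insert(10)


insert(5) -> [5]
extract_min()->5, []
insert(16) -> [16]
insert(48) -> [16, 48]
extract_min()->16, [48]
insert(10) -> [10, 48]

Final heap: [10, 48]


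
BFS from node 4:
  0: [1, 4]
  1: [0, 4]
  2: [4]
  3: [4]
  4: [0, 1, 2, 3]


Visit 4, enqueue [0, 1, 2, 3]
Visit 0, enqueue []
Visit 1, enqueue []
Visit 2, enqueue []
Visit 3, enqueue []

BFS order: [4, 0, 1, 2, 3]


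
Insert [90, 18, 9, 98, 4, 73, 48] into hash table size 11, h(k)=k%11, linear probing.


Insert 90: h=2 -> slot 2
Insert 18: h=7 -> slot 7
Insert 9: h=9 -> slot 9
Insert 98: h=10 -> slot 10
Insert 4: h=4 -> slot 4
Insert 73: h=7, 1 probes -> slot 8
Insert 48: h=4, 1 probes -> slot 5

Table: [None, None, 90, None, 4, 48, None, 18, 73, 9, 98]


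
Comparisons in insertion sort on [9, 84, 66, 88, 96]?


Algorithm: insertion sort
Input: [9, 84, 66, 88, 96]
Sorted: [9, 66, 84, 88, 96]

5


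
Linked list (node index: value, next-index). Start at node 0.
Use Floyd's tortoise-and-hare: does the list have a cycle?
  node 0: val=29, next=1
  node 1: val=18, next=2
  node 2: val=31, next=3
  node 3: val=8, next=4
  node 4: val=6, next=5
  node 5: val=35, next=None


Floyd's tortoise (slow, +1) and hare (fast, +2):
  init: slow=0, fast=0
  step 1: slow=1, fast=2
  step 2: slow=2, fast=4
  step 3: fast 4->5->None, no cycle

Cycle: no


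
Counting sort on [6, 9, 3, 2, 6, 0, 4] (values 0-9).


Input: [6, 9, 3, 2, 6, 0, 4]
Counts: [1, 0, 1, 1, 1, 0, 2, 0, 0, 1]

Sorted: [0, 2, 3, 4, 6, 6, 9]


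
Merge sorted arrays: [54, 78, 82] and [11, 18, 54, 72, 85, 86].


Take 11 from B
Take 18 from B
Take 54 from A
Take 54 from B
Take 72 from B
Take 78 from A
Take 82 from A

Merged: [11, 18, 54, 54, 72, 78, 82, 85, 86]


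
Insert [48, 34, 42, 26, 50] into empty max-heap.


Insert 48: [48]
Insert 34: [48, 34]
Insert 42: [48, 34, 42]
Insert 26: [48, 34, 42, 26]
Insert 50: [50, 48, 42, 26, 34]

Final heap: [50, 48, 42, 26, 34]


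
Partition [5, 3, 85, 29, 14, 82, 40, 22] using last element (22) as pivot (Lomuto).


Pivot: 22
  5 <= 22: advance i (no swap)
  3 <= 22: advance i (no swap)
  14 <= 22: swap -> [5, 3, 14, 29, 85, 82, 40, 22]
Place pivot at 3: [5, 3, 14, 22, 85, 82, 40, 29]

Partitioned: [5, 3, 14, 22, 85, 82, 40, 29]


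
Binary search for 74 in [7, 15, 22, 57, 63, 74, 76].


Step 1: lo=0, hi=6, mid=3, val=57
Step 2: lo=4, hi=6, mid=5, val=74

Found at index 5


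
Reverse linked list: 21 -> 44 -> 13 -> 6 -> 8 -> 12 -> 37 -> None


Step 1: curr=21, set curr.next=prev(None) | reversed so far: 21
Step 2: curr=44, set curr.next=prev(21) | reversed so far: 44 -> 21
Step 3: curr=13, set curr.next=prev(44) | reversed so far: 13 -> 44 -> 21
Step 4: curr=6, set curr.next=prev(13) | reversed so far: 6 -> 13 -> 44 -> 21
Step 5: curr=8, set curr.next=prev(6) | reversed so far: 8 -> 6 -> 13 -> 44 -> 21
Step 6: curr=12, set curr.next=prev(8) | reversed so far: 12 -> 8 -> 6 -> 13 -> 44 -> 21
Step 7: curr=37, set curr.next=prev(12) | reversed so far: 37 -> 12 -> 8 -> 6 -> 13 -> 44 -> 21

37 -> 12 -> 8 -> 6 -> 13 -> 44 -> 21 -> None


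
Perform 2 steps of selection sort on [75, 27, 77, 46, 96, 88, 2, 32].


Initial: [75, 27, 77, 46, 96, 88, 2, 32]
Step 1: min=2 at 6
  Swap: [2, 27, 77, 46, 96, 88, 75, 32]
Step 2: min=27 at 1
  Swap: [2, 27, 77, 46, 96, 88, 75, 32]

After 2 steps: [2, 27, 77, 46, 96, 88, 75, 32]


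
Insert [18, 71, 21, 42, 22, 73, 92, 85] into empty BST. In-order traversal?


Insert 18: root
Insert 71: R from 18
Insert 21: R from 18 -> L from 71
Insert 42: R from 18 -> L from 71 -> R from 21
Insert 22: R from 18 -> L from 71 -> R from 21 -> L from 42
Insert 73: R from 18 -> R from 71
Insert 92: R from 18 -> R from 71 -> R from 73
Insert 85: R from 18 -> R from 71 -> R from 73 -> L from 92

In-order: [18, 21, 22, 42, 71, 73, 85, 92]


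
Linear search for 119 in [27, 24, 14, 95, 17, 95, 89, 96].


i=0: 27!=119
i=1: 24!=119
i=2: 14!=119
i=3: 95!=119
i=4: 17!=119
i=5: 95!=119
i=6: 89!=119
i=7: 96!=119

Not found, 8 comps


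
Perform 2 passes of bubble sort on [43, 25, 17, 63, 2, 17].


Initial: [43, 25, 17, 63, 2, 17]
Pass 1: [25, 17, 43, 2, 17, 63] (4 swaps)
Pass 2: [17, 25, 2, 17, 43, 63] (3 swaps)

After 2 passes: [17, 25, 2, 17, 43, 63]


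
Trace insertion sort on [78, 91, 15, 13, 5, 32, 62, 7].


Initial: [78, 91, 15, 13, 5, 32, 62, 7]
Insert 91: [78, 91, 15, 13, 5, 32, 62, 7]
Insert 15: [15, 78, 91, 13, 5, 32, 62, 7]
Insert 13: [13, 15, 78, 91, 5, 32, 62, 7]
Insert 5: [5, 13, 15, 78, 91, 32, 62, 7]
Insert 32: [5, 13, 15, 32, 78, 91, 62, 7]
Insert 62: [5, 13, 15, 32, 62, 78, 91, 7]
Insert 7: [5, 7, 13, 15, 32, 62, 78, 91]

Sorted: [5, 7, 13, 15, 32, 62, 78, 91]


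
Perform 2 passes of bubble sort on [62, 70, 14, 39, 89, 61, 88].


Initial: [62, 70, 14, 39, 89, 61, 88]
Pass 1: [62, 14, 39, 70, 61, 88, 89] (4 swaps)
Pass 2: [14, 39, 62, 61, 70, 88, 89] (3 swaps)

After 2 passes: [14, 39, 62, 61, 70, 88, 89]


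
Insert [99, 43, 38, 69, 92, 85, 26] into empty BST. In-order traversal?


Insert 99: root
Insert 43: L from 99
Insert 38: L from 99 -> L from 43
Insert 69: L from 99 -> R from 43
Insert 92: L from 99 -> R from 43 -> R from 69
Insert 85: L from 99 -> R from 43 -> R from 69 -> L from 92
Insert 26: L from 99 -> L from 43 -> L from 38

In-order: [26, 38, 43, 69, 85, 92, 99]


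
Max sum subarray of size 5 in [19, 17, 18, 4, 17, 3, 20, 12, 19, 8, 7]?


[0:5]: 75
[1:6]: 59
[2:7]: 62
[3:8]: 56
[4:9]: 71
[5:10]: 62
[6:11]: 66

Max: 75 at [0:5]


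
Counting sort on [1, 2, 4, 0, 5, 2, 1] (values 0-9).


Input: [1, 2, 4, 0, 5, 2, 1]
Counts: [1, 2, 2, 0, 1, 1, 0, 0, 0, 0]

Sorted: [0, 1, 1, 2, 2, 4, 5]


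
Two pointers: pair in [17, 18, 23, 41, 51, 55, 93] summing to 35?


lo=0(17)+hi=6(93)=110
lo=0(17)+hi=5(55)=72
lo=0(17)+hi=4(51)=68
lo=0(17)+hi=3(41)=58
lo=0(17)+hi=2(23)=40
lo=0(17)+hi=1(18)=35

Yes: 17+18=35


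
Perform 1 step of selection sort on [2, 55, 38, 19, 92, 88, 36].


Initial: [2, 55, 38, 19, 92, 88, 36]
Step 1: min=2 at 0
  Swap: [2, 55, 38, 19, 92, 88, 36]

After 1 step: [2, 55, 38, 19, 92, 88, 36]


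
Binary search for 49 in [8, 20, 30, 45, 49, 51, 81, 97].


Step 1: lo=0, hi=7, mid=3, val=45
Step 2: lo=4, hi=7, mid=5, val=51
Step 3: lo=4, hi=4, mid=4, val=49

Found at index 4


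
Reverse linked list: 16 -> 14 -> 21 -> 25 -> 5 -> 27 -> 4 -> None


Step 1: curr=16, set curr.next=prev(None) | reversed so far: 16
Step 2: curr=14, set curr.next=prev(16) | reversed so far: 14 -> 16
Step 3: curr=21, set curr.next=prev(14) | reversed so far: 21 -> 14 -> 16
Step 4: curr=25, set curr.next=prev(21) | reversed so far: 25 -> 21 -> 14 -> 16
Step 5: curr=5, set curr.next=prev(25) | reversed so far: 5 -> 25 -> 21 -> 14 -> 16
Step 6: curr=27, set curr.next=prev(5) | reversed so far: 27 -> 5 -> 25 -> 21 -> 14 -> 16
Step 7: curr=4, set curr.next=prev(27) | reversed so far: 4 -> 27 -> 5 -> 25 -> 21 -> 14 -> 16

4 -> 27 -> 5 -> 25 -> 21 -> 14 -> 16 -> None


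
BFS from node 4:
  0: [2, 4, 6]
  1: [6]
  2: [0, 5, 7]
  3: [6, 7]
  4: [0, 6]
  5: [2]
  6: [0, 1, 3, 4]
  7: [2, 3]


Visit 4, enqueue [0, 6]
Visit 0, enqueue [2]
Visit 6, enqueue [1, 3]
Visit 2, enqueue [5, 7]
Visit 1, enqueue []
Visit 3, enqueue []
Visit 5, enqueue []
Visit 7, enqueue []

BFS order: [4, 0, 6, 2, 1, 3, 5, 7]


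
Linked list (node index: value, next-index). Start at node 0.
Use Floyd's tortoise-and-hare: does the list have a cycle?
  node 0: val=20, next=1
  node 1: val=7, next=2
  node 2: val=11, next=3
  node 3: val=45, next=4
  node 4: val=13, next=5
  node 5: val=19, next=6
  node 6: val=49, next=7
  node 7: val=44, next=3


Floyd's tortoise (slow, +1) and hare (fast, +2):
  init: slow=0, fast=0
  step 1: slow=1, fast=2
  step 2: slow=2, fast=4
  step 3: slow=3, fast=6
  step 4: slow=4, fast=3
  step 5: slow=5, fast=5
  slow == fast at node 5: cycle detected

Cycle: yes


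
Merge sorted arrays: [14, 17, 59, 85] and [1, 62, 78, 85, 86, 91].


Take 1 from B
Take 14 from A
Take 17 from A
Take 59 from A
Take 62 from B
Take 78 from B
Take 85 from A

Merged: [1, 14, 17, 59, 62, 78, 85, 85, 86, 91]


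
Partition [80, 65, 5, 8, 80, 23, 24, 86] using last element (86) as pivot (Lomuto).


Pivot: 86
  80 <= 86: advance i (no swap)
  65 <= 86: advance i (no swap)
  5 <= 86: advance i (no swap)
  8 <= 86: advance i (no swap)
  80 <= 86: advance i (no swap)
  23 <= 86: advance i (no swap)
  24 <= 86: advance i (no swap)
Place pivot at 7: [80, 65, 5, 8, 80, 23, 24, 86]

Partitioned: [80, 65, 5, 8, 80, 23, 24, 86]


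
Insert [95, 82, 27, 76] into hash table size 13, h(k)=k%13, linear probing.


Insert 95: h=4 -> slot 4
Insert 82: h=4, 1 probes -> slot 5
Insert 27: h=1 -> slot 1
Insert 76: h=11 -> slot 11

Table: [None, 27, None, None, 95, 82, None, None, None, None, None, 76, None]


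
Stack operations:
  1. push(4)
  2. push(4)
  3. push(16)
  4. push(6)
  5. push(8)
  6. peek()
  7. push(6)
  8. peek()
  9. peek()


push(4) -> [4]
push(4) -> [4, 4]
push(16) -> [4, 4, 16]
push(6) -> [4, 4, 16, 6]
push(8) -> [4, 4, 16, 6, 8]
peek()->8
push(6) -> [4, 4, 16, 6, 8, 6]
peek()->6
peek()->6

Final stack: [4, 4, 16, 6, 8, 6]


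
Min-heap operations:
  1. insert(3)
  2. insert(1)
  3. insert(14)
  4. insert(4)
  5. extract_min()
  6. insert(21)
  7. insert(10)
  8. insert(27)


insert(3) -> [3]
insert(1) -> [1, 3]
insert(14) -> [1, 3, 14]
insert(4) -> [1, 3, 14, 4]
extract_min()->1, [3, 4, 14]
insert(21) -> [3, 4, 14, 21]
insert(10) -> [3, 4, 14, 21, 10]
insert(27) -> [3, 4, 14, 21, 10, 27]

Final heap: [3, 4, 14, 21, 10, 27]


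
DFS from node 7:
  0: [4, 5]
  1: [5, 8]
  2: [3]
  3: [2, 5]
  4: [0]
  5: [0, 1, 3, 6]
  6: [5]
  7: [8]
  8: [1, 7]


Visit 7, push [8]
Visit 8, push [1]
Visit 1, push [5]
Visit 5, push [6, 3, 0]
Visit 0, push [4]
Visit 4, push []
Visit 3, push [2]
Visit 2, push []
Visit 6, push []

DFS order: [7, 8, 1, 5, 0, 4, 3, 2, 6]


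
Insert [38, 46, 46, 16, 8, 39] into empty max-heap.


Insert 38: [38]
Insert 46: [46, 38]
Insert 46: [46, 38, 46]
Insert 16: [46, 38, 46, 16]
Insert 8: [46, 38, 46, 16, 8]
Insert 39: [46, 38, 46, 16, 8, 39]

Final heap: [46, 38, 46, 16, 8, 39]


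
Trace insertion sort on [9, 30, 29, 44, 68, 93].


Initial: [9, 30, 29, 44, 68, 93]
Insert 30: [9, 30, 29, 44, 68, 93]
Insert 29: [9, 29, 30, 44, 68, 93]
Insert 44: [9, 29, 30, 44, 68, 93]
Insert 68: [9, 29, 30, 44, 68, 93]
Insert 93: [9, 29, 30, 44, 68, 93]

Sorted: [9, 29, 30, 44, 68, 93]


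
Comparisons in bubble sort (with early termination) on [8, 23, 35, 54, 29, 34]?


Algorithm: bubble sort (with early termination)
Input: [8, 23, 35, 54, 29, 34]
Sorted: [8, 23, 29, 34, 35, 54]

12


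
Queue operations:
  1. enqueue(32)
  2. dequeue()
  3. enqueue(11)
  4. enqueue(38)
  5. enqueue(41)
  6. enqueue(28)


enqueue(32) -> [32]
dequeue()->32, []
enqueue(11) -> [11]
enqueue(38) -> [11, 38]
enqueue(41) -> [11, 38, 41]
enqueue(28) -> [11, 38, 41, 28]

Final queue: [11, 38, 41, 28]


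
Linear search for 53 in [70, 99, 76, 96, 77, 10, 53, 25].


i=0: 70!=53
i=1: 99!=53
i=2: 76!=53
i=3: 96!=53
i=4: 77!=53
i=5: 10!=53
i=6: 53==53 found!

Found at 6, 7 comps


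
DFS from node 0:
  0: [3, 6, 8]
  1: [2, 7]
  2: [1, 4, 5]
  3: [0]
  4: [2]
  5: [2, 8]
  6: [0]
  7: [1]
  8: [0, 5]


Visit 0, push [8, 6, 3]
Visit 3, push []
Visit 6, push []
Visit 8, push [5]
Visit 5, push [2]
Visit 2, push [4, 1]
Visit 1, push [7]
Visit 7, push []
Visit 4, push []

DFS order: [0, 3, 6, 8, 5, 2, 1, 7, 4]


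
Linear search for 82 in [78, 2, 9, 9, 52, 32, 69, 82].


i=0: 78!=82
i=1: 2!=82
i=2: 9!=82
i=3: 9!=82
i=4: 52!=82
i=5: 32!=82
i=6: 69!=82
i=7: 82==82 found!

Found at 7, 8 comps


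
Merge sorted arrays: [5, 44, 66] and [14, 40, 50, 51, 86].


Take 5 from A
Take 14 from B
Take 40 from B
Take 44 from A
Take 50 from B
Take 51 from B
Take 66 from A

Merged: [5, 14, 40, 44, 50, 51, 66, 86]


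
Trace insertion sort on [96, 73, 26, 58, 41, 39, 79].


Initial: [96, 73, 26, 58, 41, 39, 79]
Insert 73: [73, 96, 26, 58, 41, 39, 79]
Insert 26: [26, 73, 96, 58, 41, 39, 79]
Insert 58: [26, 58, 73, 96, 41, 39, 79]
Insert 41: [26, 41, 58, 73, 96, 39, 79]
Insert 39: [26, 39, 41, 58, 73, 96, 79]
Insert 79: [26, 39, 41, 58, 73, 79, 96]

Sorted: [26, 39, 41, 58, 73, 79, 96]


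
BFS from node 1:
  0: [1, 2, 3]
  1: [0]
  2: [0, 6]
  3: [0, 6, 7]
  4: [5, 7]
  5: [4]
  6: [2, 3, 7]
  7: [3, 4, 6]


Visit 1, enqueue [0]
Visit 0, enqueue [2, 3]
Visit 2, enqueue [6]
Visit 3, enqueue [7]
Visit 6, enqueue []
Visit 7, enqueue [4]
Visit 4, enqueue [5]
Visit 5, enqueue []

BFS order: [1, 0, 2, 3, 6, 7, 4, 5]


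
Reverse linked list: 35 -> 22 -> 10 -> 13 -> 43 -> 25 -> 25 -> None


Step 1: curr=35, set curr.next=prev(None) | reversed so far: 35
Step 2: curr=22, set curr.next=prev(35) | reversed so far: 22 -> 35
Step 3: curr=10, set curr.next=prev(22) | reversed so far: 10 -> 22 -> 35
Step 4: curr=13, set curr.next=prev(10) | reversed so far: 13 -> 10 -> 22 -> 35
Step 5: curr=43, set curr.next=prev(13) | reversed so far: 43 -> 13 -> 10 -> 22 -> 35
Step 6: curr=25, set curr.next=prev(43) | reversed so far: 25 -> 43 -> 13 -> 10 -> 22 -> 35
Step 7: curr=25, set curr.next=prev(25) | reversed so far: 25 -> 25 -> 43 -> 13 -> 10 -> 22 -> 35

25 -> 25 -> 43 -> 13 -> 10 -> 22 -> 35 -> None


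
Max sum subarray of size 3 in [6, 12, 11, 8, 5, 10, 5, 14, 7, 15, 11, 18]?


[0:3]: 29
[1:4]: 31
[2:5]: 24
[3:6]: 23
[4:7]: 20
[5:8]: 29
[6:9]: 26
[7:10]: 36
[8:11]: 33
[9:12]: 44

Max: 44 at [9:12]


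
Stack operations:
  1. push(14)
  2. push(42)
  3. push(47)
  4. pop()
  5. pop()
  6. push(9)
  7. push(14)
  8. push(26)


push(14) -> [14]
push(42) -> [14, 42]
push(47) -> [14, 42, 47]
pop()->47, [14, 42]
pop()->42, [14]
push(9) -> [14, 9]
push(14) -> [14, 9, 14]
push(26) -> [14, 9, 14, 26]

Final stack: [14, 9, 14, 26]


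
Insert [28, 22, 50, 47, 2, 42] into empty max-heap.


Insert 28: [28]
Insert 22: [28, 22]
Insert 50: [50, 22, 28]
Insert 47: [50, 47, 28, 22]
Insert 2: [50, 47, 28, 22, 2]
Insert 42: [50, 47, 42, 22, 2, 28]

Final heap: [50, 47, 42, 22, 2, 28]


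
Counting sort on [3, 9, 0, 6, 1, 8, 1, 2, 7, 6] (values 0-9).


Input: [3, 9, 0, 6, 1, 8, 1, 2, 7, 6]
Counts: [1, 2, 1, 1, 0, 0, 2, 1, 1, 1]

Sorted: [0, 1, 1, 2, 3, 6, 6, 7, 8, 9]


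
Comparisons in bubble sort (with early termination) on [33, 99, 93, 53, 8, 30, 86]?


Algorithm: bubble sort (with early termination)
Input: [33, 99, 93, 53, 8, 30, 86]
Sorted: [8, 30, 33, 53, 86, 93, 99]

20


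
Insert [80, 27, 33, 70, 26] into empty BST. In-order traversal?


Insert 80: root
Insert 27: L from 80
Insert 33: L from 80 -> R from 27
Insert 70: L from 80 -> R from 27 -> R from 33
Insert 26: L from 80 -> L from 27

In-order: [26, 27, 33, 70, 80]


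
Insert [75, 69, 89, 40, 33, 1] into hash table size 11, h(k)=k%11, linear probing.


Insert 75: h=9 -> slot 9
Insert 69: h=3 -> slot 3
Insert 89: h=1 -> slot 1
Insert 40: h=7 -> slot 7
Insert 33: h=0 -> slot 0
Insert 1: h=1, 1 probes -> slot 2

Table: [33, 89, 1, 69, None, None, None, 40, None, 75, None]


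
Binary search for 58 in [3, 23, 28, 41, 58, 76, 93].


Step 1: lo=0, hi=6, mid=3, val=41
Step 2: lo=4, hi=6, mid=5, val=76
Step 3: lo=4, hi=4, mid=4, val=58

Found at index 4


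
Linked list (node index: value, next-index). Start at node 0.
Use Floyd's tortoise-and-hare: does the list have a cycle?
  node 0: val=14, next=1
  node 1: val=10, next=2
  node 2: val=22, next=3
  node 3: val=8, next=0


Floyd's tortoise (slow, +1) and hare (fast, +2):
  init: slow=0, fast=0
  step 1: slow=1, fast=2
  step 2: slow=2, fast=0
  step 3: slow=3, fast=2
  step 4: slow=0, fast=0
  slow == fast at node 0: cycle detected

Cycle: yes


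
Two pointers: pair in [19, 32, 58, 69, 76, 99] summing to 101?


lo=0(19)+hi=5(99)=118
lo=0(19)+hi=4(76)=95
lo=1(32)+hi=4(76)=108
lo=1(32)+hi=3(69)=101

Yes: 32+69=101


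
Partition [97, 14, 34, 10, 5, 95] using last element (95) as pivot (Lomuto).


Pivot: 95
  14 <= 95: swap -> [14, 97, 34, 10, 5, 95]
  34 <= 95: swap -> [14, 34, 97, 10, 5, 95]
  10 <= 95: swap -> [14, 34, 10, 97, 5, 95]
  5 <= 95: swap -> [14, 34, 10, 5, 97, 95]
Place pivot at 4: [14, 34, 10, 5, 95, 97]

Partitioned: [14, 34, 10, 5, 95, 97]


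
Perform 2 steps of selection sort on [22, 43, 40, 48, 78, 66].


Initial: [22, 43, 40, 48, 78, 66]
Step 1: min=22 at 0
  Swap: [22, 43, 40, 48, 78, 66]
Step 2: min=40 at 2
  Swap: [22, 40, 43, 48, 78, 66]

After 2 steps: [22, 40, 43, 48, 78, 66]


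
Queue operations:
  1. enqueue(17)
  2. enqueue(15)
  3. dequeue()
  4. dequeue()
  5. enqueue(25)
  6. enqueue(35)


enqueue(17) -> [17]
enqueue(15) -> [17, 15]
dequeue()->17, [15]
dequeue()->15, []
enqueue(25) -> [25]
enqueue(35) -> [25, 35]

Final queue: [25, 35]


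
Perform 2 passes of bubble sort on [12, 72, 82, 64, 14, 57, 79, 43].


Initial: [12, 72, 82, 64, 14, 57, 79, 43]
Pass 1: [12, 72, 64, 14, 57, 79, 43, 82] (5 swaps)
Pass 2: [12, 64, 14, 57, 72, 43, 79, 82] (4 swaps)

After 2 passes: [12, 64, 14, 57, 72, 43, 79, 82]


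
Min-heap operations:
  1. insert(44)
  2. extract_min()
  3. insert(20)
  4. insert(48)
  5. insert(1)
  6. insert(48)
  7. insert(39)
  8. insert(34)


insert(44) -> [44]
extract_min()->44, []
insert(20) -> [20]
insert(48) -> [20, 48]
insert(1) -> [1, 48, 20]
insert(48) -> [1, 48, 20, 48]
insert(39) -> [1, 39, 20, 48, 48]
insert(34) -> [1, 39, 20, 48, 48, 34]

Final heap: [1, 39, 20, 48, 48, 34]


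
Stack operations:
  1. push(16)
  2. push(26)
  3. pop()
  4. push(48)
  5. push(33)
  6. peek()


push(16) -> [16]
push(26) -> [16, 26]
pop()->26, [16]
push(48) -> [16, 48]
push(33) -> [16, 48, 33]
peek()->33

Final stack: [16, 48, 33]


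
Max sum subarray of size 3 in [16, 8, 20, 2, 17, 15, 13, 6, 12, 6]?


[0:3]: 44
[1:4]: 30
[2:5]: 39
[3:6]: 34
[4:7]: 45
[5:8]: 34
[6:9]: 31
[7:10]: 24

Max: 45 at [4:7]


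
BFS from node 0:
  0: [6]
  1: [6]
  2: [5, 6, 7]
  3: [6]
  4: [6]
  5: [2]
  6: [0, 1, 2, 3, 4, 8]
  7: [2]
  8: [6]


Visit 0, enqueue [6]
Visit 6, enqueue [1, 2, 3, 4, 8]
Visit 1, enqueue []
Visit 2, enqueue [5, 7]
Visit 3, enqueue []
Visit 4, enqueue []
Visit 8, enqueue []
Visit 5, enqueue []
Visit 7, enqueue []

BFS order: [0, 6, 1, 2, 3, 4, 8, 5, 7]


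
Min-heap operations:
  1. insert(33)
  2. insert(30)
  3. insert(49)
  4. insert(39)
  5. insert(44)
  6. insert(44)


insert(33) -> [33]
insert(30) -> [30, 33]
insert(49) -> [30, 33, 49]
insert(39) -> [30, 33, 49, 39]
insert(44) -> [30, 33, 49, 39, 44]
insert(44) -> [30, 33, 44, 39, 44, 49]

Final heap: [30, 33, 44, 39, 44, 49]


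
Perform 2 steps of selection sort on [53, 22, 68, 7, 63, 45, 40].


Initial: [53, 22, 68, 7, 63, 45, 40]
Step 1: min=7 at 3
  Swap: [7, 22, 68, 53, 63, 45, 40]
Step 2: min=22 at 1
  Swap: [7, 22, 68, 53, 63, 45, 40]

After 2 steps: [7, 22, 68, 53, 63, 45, 40]


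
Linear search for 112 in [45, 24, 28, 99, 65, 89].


i=0: 45!=112
i=1: 24!=112
i=2: 28!=112
i=3: 99!=112
i=4: 65!=112
i=5: 89!=112

Not found, 6 comps


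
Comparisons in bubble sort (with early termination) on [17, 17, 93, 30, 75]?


Algorithm: bubble sort (with early termination)
Input: [17, 17, 93, 30, 75]
Sorted: [17, 17, 30, 75, 93]

7


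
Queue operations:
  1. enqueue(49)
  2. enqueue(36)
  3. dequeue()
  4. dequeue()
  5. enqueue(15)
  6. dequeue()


enqueue(49) -> [49]
enqueue(36) -> [49, 36]
dequeue()->49, [36]
dequeue()->36, []
enqueue(15) -> [15]
dequeue()->15, []

Final queue: []


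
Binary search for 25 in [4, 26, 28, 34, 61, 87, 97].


Step 1: lo=0, hi=6, mid=3, val=34
Step 2: lo=0, hi=2, mid=1, val=26
Step 3: lo=0, hi=0, mid=0, val=4

Not found


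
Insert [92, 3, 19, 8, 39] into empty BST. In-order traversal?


Insert 92: root
Insert 3: L from 92
Insert 19: L from 92 -> R from 3
Insert 8: L from 92 -> R from 3 -> L from 19
Insert 39: L from 92 -> R from 3 -> R from 19

In-order: [3, 8, 19, 39, 92]


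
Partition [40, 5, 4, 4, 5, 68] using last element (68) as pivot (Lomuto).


Pivot: 68
  40 <= 68: advance i (no swap)
  5 <= 68: advance i (no swap)
  4 <= 68: advance i (no swap)
  4 <= 68: advance i (no swap)
  5 <= 68: advance i (no swap)
Place pivot at 5: [40, 5, 4, 4, 5, 68]

Partitioned: [40, 5, 4, 4, 5, 68]


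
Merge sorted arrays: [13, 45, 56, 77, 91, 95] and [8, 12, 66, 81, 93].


Take 8 from B
Take 12 from B
Take 13 from A
Take 45 from A
Take 56 from A
Take 66 from B
Take 77 from A
Take 81 from B
Take 91 from A
Take 93 from B

Merged: [8, 12, 13, 45, 56, 66, 77, 81, 91, 93, 95]


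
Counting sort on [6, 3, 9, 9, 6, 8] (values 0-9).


Input: [6, 3, 9, 9, 6, 8]
Counts: [0, 0, 0, 1, 0, 0, 2, 0, 1, 2]

Sorted: [3, 6, 6, 8, 9, 9]


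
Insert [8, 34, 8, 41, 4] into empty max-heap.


Insert 8: [8]
Insert 34: [34, 8]
Insert 8: [34, 8, 8]
Insert 41: [41, 34, 8, 8]
Insert 4: [41, 34, 8, 8, 4]

Final heap: [41, 34, 8, 8, 4]


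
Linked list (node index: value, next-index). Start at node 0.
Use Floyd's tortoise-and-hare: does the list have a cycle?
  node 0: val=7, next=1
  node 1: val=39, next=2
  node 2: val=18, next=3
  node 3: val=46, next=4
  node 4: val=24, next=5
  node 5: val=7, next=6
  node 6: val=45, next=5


Floyd's tortoise (slow, +1) and hare (fast, +2):
  init: slow=0, fast=0
  step 1: slow=1, fast=2
  step 2: slow=2, fast=4
  step 3: slow=3, fast=6
  step 4: slow=4, fast=6
  step 5: slow=5, fast=6
  step 6: slow=6, fast=6
  slow == fast at node 6: cycle detected

Cycle: yes


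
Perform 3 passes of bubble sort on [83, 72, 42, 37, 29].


Initial: [83, 72, 42, 37, 29]
Pass 1: [72, 42, 37, 29, 83] (4 swaps)
Pass 2: [42, 37, 29, 72, 83] (3 swaps)
Pass 3: [37, 29, 42, 72, 83] (2 swaps)

After 3 passes: [37, 29, 42, 72, 83]


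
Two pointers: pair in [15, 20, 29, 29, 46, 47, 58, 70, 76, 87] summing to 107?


lo=0(15)+hi=9(87)=102
lo=1(20)+hi=9(87)=107

Yes: 20+87=107


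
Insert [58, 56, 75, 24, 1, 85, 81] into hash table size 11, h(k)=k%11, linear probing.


Insert 58: h=3 -> slot 3
Insert 56: h=1 -> slot 1
Insert 75: h=9 -> slot 9
Insert 24: h=2 -> slot 2
Insert 1: h=1, 3 probes -> slot 4
Insert 85: h=8 -> slot 8
Insert 81: h=4, 1 probes -> slot 5

Table: [None, 56, 24, 58, 1, 81, None, None, 85, 75, None]


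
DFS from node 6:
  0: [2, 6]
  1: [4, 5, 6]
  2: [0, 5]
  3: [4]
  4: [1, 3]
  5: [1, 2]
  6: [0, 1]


Visit 6, push [1, 0]
Visit 0, push [2]
Visit 2, push [5]
Visit 5, push [1]
Visit 1, push [4]
Visit 4, push [3]
Visit 3, push []

DFS order: [6, 0, 2, 5, 1, 4, 3]


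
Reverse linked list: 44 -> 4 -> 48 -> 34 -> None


Step 1: curr=44, set curr.next=prev(None) | reversed so far: 44
Step 2: curr=4, set curr.next=prev(44) | reversed so far: 4 -> 44
Step 3: curr=48, set curr.next=prev(4) | reversed so far: 48 -> 4 -> 44
Step 4: curr=34, set curr.next=prev(48) | reversed so far: 34 -> 48 -> 4 -> 44

34 -> 48 -> 4 -> 44 -> None


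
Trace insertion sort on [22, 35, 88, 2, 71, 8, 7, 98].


Initial: [22, 35, 88, 2, 71, 8, 7, 98]
Insert 35: [22, 35, 88, 2, 71, 8, 7, 98]
Insert 88: [22, 35, 88, 2, 71, 8, 7, 98]
Insert 2: [2, 22, 35, 88, 71, 8, 7, 98]
Insert 71: [2, 22, 35, 71, 88, 8, 7, 98]
Insert 8: [2, 8, 22, 35, 71, 88, 7, 98]
Insert 7: [2, 7, 8, 22, 35, 71, 88, 98]
Insert 98: [2, 7, 8, 22, 35, 71, 88, 98]

Sorted: [2, 7, 8, 22, 35, 71, 88, 98]


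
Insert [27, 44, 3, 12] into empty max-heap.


Insert 27: [27]
Insert 44: [44, 27]
Insert 3: [44, 27, 3]
Insert 12: [44, 27, 3, 12]

Final heap: [44, 27, 3, 12]


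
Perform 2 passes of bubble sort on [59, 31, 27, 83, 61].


Initial: [59, 31, 27, 83, 61]
Pass 1: [31, 27, 59, 61, 83] (3 swaps)
Pass 2: [27, 31, 59, 61, 83] (1 swaps)

After 2 passes: [27, 31, 59, 61, 83]


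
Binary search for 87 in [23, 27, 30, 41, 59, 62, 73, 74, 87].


Step 1: lo=0, hi=8, mid=4, val=59
Step 2: lo=5, hi=8, mid=6, val=73
Step 3: lo=7, hi=8, mid=7, val=74
Step 4: lo=8, hi=8, mid=8, val=87

Found at index 8


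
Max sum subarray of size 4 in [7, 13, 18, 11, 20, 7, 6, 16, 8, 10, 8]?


[0:4]: 49
[1:5]: 62
[2:6]: 56
[3:7]: 44
[4:8]: 49
[5:9]: 37
[6:10]: 40
[7:11]: 42

Max: 62 at [1:5]


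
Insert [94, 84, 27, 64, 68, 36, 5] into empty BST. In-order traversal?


Insert 94: root
Insert 84: L from 94
Insert 27: L from 94 -> L from 84
Insert 64: L from 94 -> L from 84 -> R from 27
Insert 68: L from 94 -> L from 84 -> R from 27 -> R from 64
Insert 36: L from 94 -> L from 84 -> R from 27 -> L from 64
Insert 5: L from 94 -> L from 84 -> L from 27

In-order: [5, 27, 36, 64, 68, 84, 94]


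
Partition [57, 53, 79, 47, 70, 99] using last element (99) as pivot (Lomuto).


Pivot: 99
  57 <= 99: advance i (no swap)
  53 <= 99: advance i (no swap)
  79 <= 99: advance i (no swap)
  47 <= 99: advance i (no swap)
  70 <= 99: advance i (no swap)
Place pivot at 5: [57, 53, 79, 47, 70, 99]

Partitioned: [57, 53, 79, 47, 70, 99]


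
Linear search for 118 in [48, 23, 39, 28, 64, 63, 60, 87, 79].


i=0: 48!=118
i=1: 23!=118
i=2: 39!=118
i=3: 28!=118
i=4: 64!=118
i=5: 63!=118
i=6: 60!=118
i=7: 87!=118
i=8: 79!=118

Not found, 9 comps


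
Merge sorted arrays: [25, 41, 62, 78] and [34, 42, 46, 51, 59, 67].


Take 25 from A
Take 34 from B
Take 41 from A
Take 42 from B
Take 46 from B
Take 51 from B
Take 59 from B
Take 62 from A
Take 67 from B

Merged: [25, 34, 41, 42, 46, 51, 59, 62, 67, 78]


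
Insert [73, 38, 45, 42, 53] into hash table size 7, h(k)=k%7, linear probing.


Insert 73: h=3 -> slot 3
Insert 38: h=3, 1 probes -> slot 4
Insert 45: h=3, 2 probes -> slot 5
Insert 42: h=0 -> slot 0
Insert 53: h=4, 2 probes -> slot 6

Table: [42, None, None, 73, 38, 45, 53]


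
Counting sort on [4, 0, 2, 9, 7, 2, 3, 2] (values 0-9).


Input: [4, 0, 2, 9, 7, 2, 3, 2]
Counts: [1, 0, 3, 1, 1, 0, 0, 1, 0, 1]

Sorted: [0, 2, 2, 2, 3, 4, 7, 9]


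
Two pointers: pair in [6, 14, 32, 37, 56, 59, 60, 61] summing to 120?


lo=0(6)+hi=7(61)=67
lo=1(14)+hi=7(61)=75
lo=2(32)+hi=7(61)=93
lo=3(37)+hi=7(61)=98
lo=4(56)+hi=7(61)=117
lo=5(59)+hi=7(61)=120

Yes: 59+61=120


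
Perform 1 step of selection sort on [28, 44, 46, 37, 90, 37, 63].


Initial: [28, 44, 46, 37, 90, 37, 63]
Step 1: min=28 at 0
  Swap: [28, 44, 46, 37, 90, 37, 63]

After 1 step: [28, 44, 46, 37, 90, 37, 63]


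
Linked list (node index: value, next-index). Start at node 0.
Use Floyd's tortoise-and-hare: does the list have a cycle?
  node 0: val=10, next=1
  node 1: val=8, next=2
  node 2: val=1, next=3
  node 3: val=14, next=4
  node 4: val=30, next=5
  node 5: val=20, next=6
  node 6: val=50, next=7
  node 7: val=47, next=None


Floyd's tortoise (slow, +1) and hare (fast, +2):
  init: slow=0, fast=0
  step 1: slow=1, fast=2
  step 2: slow=2, fast=4
  step 3: slow=3, fast=6
  step 4: fast 6->7->None, no cycle

Cycle: no


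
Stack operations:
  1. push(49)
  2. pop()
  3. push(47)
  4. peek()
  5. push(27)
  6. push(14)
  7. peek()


push(49) -> [49]
pop()->49, []
push(47) -> [47]
peek()->47
push(27) -> [47, 27]
push(14) -> [47, 27, 14]
peek()->14

Final stack: [47, 27, 14]


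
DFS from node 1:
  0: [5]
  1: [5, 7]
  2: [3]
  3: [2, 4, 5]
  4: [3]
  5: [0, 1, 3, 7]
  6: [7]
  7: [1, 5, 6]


Visit 1, push [7, 5]
Visit 5, push [7, 3, 0]
Visit 0, push []
Visit 3, push [4, 2]
Visit 2, push []
Visit 4, push []
Visit 7, push [6]
Visit 6, push []

DFS order: [1, 5, 0, 3, 2, 4, 7, 6]


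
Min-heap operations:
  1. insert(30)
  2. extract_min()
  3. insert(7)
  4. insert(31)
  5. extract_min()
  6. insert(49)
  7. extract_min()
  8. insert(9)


insert(30) -> [30]
extract_min()->30, []
insert(7) -> [7]
insert(31) -> [7, 31]
extract_min()->7, [31]
insert(49) -> [31, 49]
extract_min()->31, [49]
insert(9) -> [9, 49]

Final heap: [9, 49]


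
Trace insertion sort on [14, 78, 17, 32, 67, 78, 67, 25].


Initial: [14, 78, 17, 32, 67, 78, 67, 25]
Insert 78: [14, 78, 17, 32, 67, 78, 67, 25]
Insert 17: [14, 17, 78, 32, 67, 78, 67, 25]
Insert 32: [14, 17, 32, 78, 67, 78, 67, 25]
Insert 67: [14, 17, 32, 67, 78, 78, 67, 25]
Insert 78: [14, 17, 32, 67, 78, 78, 67, 25]
Insert 67: [14, 17, 32, 67, 67, 78, 78, 25]
Insert 25: [14, 17, 25, 32, 67, 67, 78, 78]

Sorted: [14, 17, 25, 32, 67, 67, 78, 78]


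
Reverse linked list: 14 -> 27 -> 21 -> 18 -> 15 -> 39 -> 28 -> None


Step 1: curr=14, set curr.next=prev(None) | reversed so far: 14
Step 2: curr=27, set curr.next=prev(14) | reversed so far: 27 -> 14
Step 3: curr=21, set curr.next=prev(27) | reversed so far: 21 -> 27 -> 14
Step 4: curr=18, set curr.next=prev(21) | reversed so far: 18 -> 21 -> 27 -> 14
Step 5: curr=15, set curr.next=prev(18) | reversed so far: 15 -> 18 -> 21 -> 27 -> 14
Step 6: curr=39, set curr.next=prev(15) | reversed so far: 39 -> 15 -> 18 -> 21 -> 27 -> 14
Step 7: curr=28, set curr.next=prev(39) | reversed so far: 28 -> 39 -> 15 -> 18 -> 21 -> 27 -> 14

28 -> 39 -> 15 -> 18 -> 21 -> 27 -> 14 -> None


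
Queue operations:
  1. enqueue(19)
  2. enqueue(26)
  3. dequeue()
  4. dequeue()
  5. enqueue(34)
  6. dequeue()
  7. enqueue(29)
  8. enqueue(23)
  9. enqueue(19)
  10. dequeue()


enqueue(19) -> [19]
enqueue(26) -> [19, 26]
dequeue()->19, [26]
dequeue()->26, []
enqueue(34) -> [34]
dequeue()->34, []
enqueue(29) -> [29]
enqueue(23) -> [29, 23]
enqueue(19) -> [29, 23, 19]
dequeue()->29, [23, 19]

Final queue: [23, 19]


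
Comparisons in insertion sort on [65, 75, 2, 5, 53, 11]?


Algorithm: insertion sort
Input: [65, 75, 2, 5, 53, 11]
Sorted: [2, 5, 11, 53, 65, 75]

13


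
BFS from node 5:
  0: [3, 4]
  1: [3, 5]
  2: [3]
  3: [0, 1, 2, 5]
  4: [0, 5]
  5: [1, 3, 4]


Visit 5, enqueue [1, 3, 4]
Visit 1, enqueue []
Visit 3, enqueue [0, 2]
Visit 4, enqueue []
Visit 0, enqueue []
Visit 2, enqueue []

BFS order: [5, 1, 3, 4, 0, 2]


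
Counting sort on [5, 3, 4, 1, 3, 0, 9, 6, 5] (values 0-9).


Input: [5, 3, 4, 1, 3, 0, 9, 6, 5]
Counts: [1, 1, 0, 2, 1, 2, 1, 0, 0, 1]

Sorted: [0, 1, 3, 3, 4, 5, 5, 6, 9]


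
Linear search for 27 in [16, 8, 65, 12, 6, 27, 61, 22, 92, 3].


i=0: 16!=27
i=1: 8!=27
i=2: 65!=27
i=3: 12!=27
i=4: 6!=27
i=5: 27==27 found!

Found at 5, 6 comps


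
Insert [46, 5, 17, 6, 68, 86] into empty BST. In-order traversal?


Insert 46: root
Insert 5: L from 46
Insert 17: L from 46 -> R from 5
Insert 6: L from 46 -> R from 5 -> L from 17
Insert 68: R from 46
Insert 86: R from 46 -> R from 68

In-order: [5, 6, 17, 46, 68, 86]


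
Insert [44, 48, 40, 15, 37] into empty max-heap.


Insert 44: [44]
Insert 48: [48, 44]
Insert 40: [48, 44, 40]
Insert 15: [48, 44, 40, 15]
Insert 37: [48, 44, 40, 15, 37]

Final heap: [48, 44, 40, 15, 37]


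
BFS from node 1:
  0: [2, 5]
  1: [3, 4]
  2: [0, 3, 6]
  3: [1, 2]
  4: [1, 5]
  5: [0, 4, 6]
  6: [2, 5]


Visit 1, enqueue [3, 4]
Visit 3, enqueue [2]
Visit 4, enqueue [5]
Visit 2, enqueue [0, 6]
Visit 5, enqueue []
Visit 0, enqueue []
Visit 6, enqueue []

BFS order: [1, 3, 4, 2, 5, 0, 6]


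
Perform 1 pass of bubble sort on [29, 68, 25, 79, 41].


Initial: [29, 68, 25, 79, 41]
Pass 1: [29, 25, 68, 41, 79] (2 swaps)

After 1 pass: [29, 25, 68, 41, 79]


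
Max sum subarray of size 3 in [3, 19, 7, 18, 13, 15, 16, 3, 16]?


[0:3]: 29
[1:4]: 44
[2:5]: 38
[3:6]: 46
[4:7]: 44
[5:8]: 34
[6:9]: 35

Max: 46 at [3:6]


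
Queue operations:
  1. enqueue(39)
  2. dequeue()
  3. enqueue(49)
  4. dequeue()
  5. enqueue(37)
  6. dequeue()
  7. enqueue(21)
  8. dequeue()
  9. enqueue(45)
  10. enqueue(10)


enqueue(39) -> [39]
dequeue()->39, []
enqueue(49) -> [49]
dequeue()->49, []
enqueue(37) -> [37]
dequeue()->37, []
enqueue(21) -> [21]
dequeue()->21, []
enqueue(45) -> [45]
enqueue(10) -> [45, 10]

Final queue: [45, 10]


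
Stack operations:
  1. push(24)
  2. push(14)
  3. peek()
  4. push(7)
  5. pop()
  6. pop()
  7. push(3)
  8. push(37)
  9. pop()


push(24) -> [24]
push(14) -> [24, 14]
peek()->14
push(7) -> [24, 14, 7]
pop()->7, [24, 14]
pop()->14, [24]
push(3) -> [24, 3]
push(37) -> [24, 3, 37]
pop()->37, [24, 3]

Final stack: [24, 3]


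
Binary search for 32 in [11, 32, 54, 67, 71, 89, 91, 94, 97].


Step 1: lo=0, hi=8, mid=4, val=71
Step 2: lo=0, hi=3, mid=1, val=32

Found at index 1


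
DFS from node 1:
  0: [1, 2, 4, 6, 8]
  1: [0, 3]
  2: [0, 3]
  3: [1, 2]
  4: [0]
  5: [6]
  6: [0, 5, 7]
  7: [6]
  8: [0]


Visit 1, push [3, 0]
Visit 0, push [8, 6, 4, 2]
Visit 2, push [3]
Visit 3, push []
Visit 4, push []
Visit 6, push [7, 5]
Visit 5, push []
Visit 7, push []
Visit 8, push []

DFS order: [1, 0, 2, 3, 4, 6, 5, 7, 8]


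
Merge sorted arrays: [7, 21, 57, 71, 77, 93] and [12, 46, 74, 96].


Take 7 from A
Take 12 from B
Take 21 from A
Take 46 from B
Take 57 from A
Take 71 from A
Take 74 from B
Take 77 from A
Take 93 from A

Merged: [7, 12, 21, 46, 57, 71, 74, 77, 93, 96]


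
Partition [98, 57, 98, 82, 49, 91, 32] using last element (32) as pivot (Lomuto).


Pivot: 32
Place pivot at 0: [32, 57, 98, 82, 49, 91, 98]

Partitioned: [32, 57, 98, 82, 49, 91, 98]


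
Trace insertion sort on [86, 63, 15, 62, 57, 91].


Initial: [86, 63, 15, 62, 57, 91]
Insert 63: [63, 86, 15, 62, 57, 91]
Insert 15: [15, 63, 86, 62, 57, 91]
Insert 62: [15, 62, 63, 86, 57, 91]
Insert 57: [15, 57, 62, 63, 86, 91]
Insert 91: [15, 57, 62, 63, 86, 91]

Sorted: [15, 57, 62, 63, 86, 91]


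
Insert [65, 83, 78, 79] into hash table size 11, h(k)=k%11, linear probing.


Insert 65: h=10 -> slot 10
Insert 83: h=6 -> slot 6
Insert 78: h=1 -> slot 1
Insert 79: h=2 -> slot 2

Table: [None, 78, 79, None, None, None, 83, None, None, None, 65]


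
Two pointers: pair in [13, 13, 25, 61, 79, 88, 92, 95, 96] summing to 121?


lo=0(13)+hi=8(96)=109
lo=1(13)+hi=8(96)=109
lo=2(25)+hi=8(96)=121

Yes: 25+96=121


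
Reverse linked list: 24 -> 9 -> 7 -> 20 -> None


Step 1: curr=24, set curr.next=prev(None) | reversed so far: 24
Step 2: curr=9, set curr.next=prev(24) | reversed so far: 9 -> 24
Step 3: curr=7, set curr.next=prev(9) | reversed so far: 7 -> 9 -> 24
Step 4: curr=20, set curr.next=prev(7) | reversed so far: 20 -> 7 -> 9 -> 24

20 -> 7 -> 9 -> 24 -> None


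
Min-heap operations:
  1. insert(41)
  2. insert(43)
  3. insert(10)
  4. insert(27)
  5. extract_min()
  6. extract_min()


insert(41) -> [41]
insert(43) -> [41, 43]
insert(10) -> [10, 43, 41]
insert(27) -> [10, 27, 41, 43]
extract_min()->10, [27, 43, 41]
extract_min()->27, [41, 43]

Final heap: [41, 43]


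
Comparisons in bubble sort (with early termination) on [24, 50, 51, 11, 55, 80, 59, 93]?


Algorithm: bubble sort (with early termination)
Input: [24, 50, 51, 11, 55, 80, 59, 93]
Sorted: [11, 24, 50, 51, 55, 59, 80, 93]

22


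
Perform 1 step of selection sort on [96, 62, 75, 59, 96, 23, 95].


Initial: [96, 62, 75, 59, 96, 23, 95]
Step 1: min=23 at 5
  Swap: [23, 62, 75, 59, 96, 96, 95]

After 1 step: [23, 62, 75, 59, 96, 96, 95]


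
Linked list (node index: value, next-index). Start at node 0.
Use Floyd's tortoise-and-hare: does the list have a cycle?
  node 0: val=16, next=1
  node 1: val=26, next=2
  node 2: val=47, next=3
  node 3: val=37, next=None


Floyd's tortoise (slow, +1) and hare (fast, +2):
  init: slow=0, fast=0
  step 1: slow=1, fast=2
  step 2: fast 2->3->None, no cycle

Cycle: no


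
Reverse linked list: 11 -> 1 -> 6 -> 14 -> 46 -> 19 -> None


Step 1: curr=11, set curr.next=prev(None) | reversed so far: 11
Step 2: curr=1, set curr.next=prev(11) | reversed so far: 1 -> 11
Step 3: curr=6, set curr.next=prev(1) | reversed so far: 6 -> 1 -> 11
Step 4: curr=14, set curr.next=prev(6) | reversed so far: 14 -> 6 -> 1 -> 11
Step 5: curr=46, set curr.next=prev(14) | reversed so far: 46 -> 14 -> 6 -> 1 -> 11
Step 6: curr=19, set curr.next=prev(46) | reversed so far: 19 -> 46 -> 14 -> 6 -> 1 -> 11

19 -> 46 -> 14 -> 6 -> 1 -> 11 -> None


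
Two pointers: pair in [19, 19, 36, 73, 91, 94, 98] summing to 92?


lo=0(19)+hi=6(98)=117
lo=0(19)+hi=5(94)=113
lo=0(19)+hi=4(91)=110
lo=0(19)+hi=3(73)=92

Yes: 19+73=92


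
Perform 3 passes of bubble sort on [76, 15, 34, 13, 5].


Initial: [76, 15, 34, 13, 5]
Pass 1: [15, 34, 13, 5, 76] (4 swaps)
Pass 2: [15, 13, 5, 34, 76] (2 swaps)
Pass 3: [13, 5, 15, 34, 76] (2 swaps)

After 3 passes: [13, 5, 15, 34, 76]


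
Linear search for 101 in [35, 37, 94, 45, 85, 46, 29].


i=0: 35!=101
i=1: 37!=101
i=2: 94!=101
i=3: 45!=101
i=4: 85!=101
i=5: 46!=101
i=6: 29!=101

Not found, 7 comps


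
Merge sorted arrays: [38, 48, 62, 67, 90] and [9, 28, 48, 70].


Take 9 from B
Take 28 from B
Take 38 from A
Take 48 from A
Take 48 from B
Take 62 from A
Take 67 from A
Take 70 from B

Merged: [9, 28, 38, 48, 48, 62, 67, 70, 90]


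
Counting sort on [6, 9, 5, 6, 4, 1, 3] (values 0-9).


Input: [6, 9, 5, 6, 4, 1, 3]
Counts: [0, 1, 0, 1, 1, 1, 2, 0, 0, 1]

Sorted: [1, 3, 4, 5, 6, 6, 9]


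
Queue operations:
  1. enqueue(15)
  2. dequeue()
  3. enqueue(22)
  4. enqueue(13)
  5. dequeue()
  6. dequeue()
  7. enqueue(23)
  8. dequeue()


enqueue(15) -> [15]
dequeue()->15, []
enqueue(22) -> [22]
enqueue(13) -> [22, 13]
dequeue()->22, [13]
dequeue()->13, []
enqueue(23) -> [23]
dequeue()->23, []

Final queue: []


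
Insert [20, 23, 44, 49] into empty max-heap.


Insert 20: [20]
Insert 23: [23, 20]
Insert 44: [44, 20, 23]
Insert 49: [49, 44, 23, 20]

Final heap: [49, 44, 23, 20]


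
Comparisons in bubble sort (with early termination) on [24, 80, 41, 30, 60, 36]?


Algorithm: bubble sort (with early termination)
Input: [24, 80, 41, 30, 60, 36]
Sorted: [24, 30, 36, 41, 60, 80]

14


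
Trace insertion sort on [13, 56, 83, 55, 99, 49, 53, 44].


Initial: [13, 56, 83, 55, 99, 49, 53, 44]
Insert 56: [13, 56, 83, 55, 99, 49, 53, 44]
Insert 83: [13, 56, 83, 55, 99, 49, 53, 44]
Insert 55: [13, 55, 56, 83, 99, 49, 53, 44]
Insert 99: [13, 55, 56, 83, 99, 49, 53, 44]
Insert 49: [13, 49, 55, 56, 83, 99, 53, 44]
Insert 53: [13, 49, 53, 55, 56, 83, 99, 44]
Insert 44: [13, 44, 49, 53, 55, 56, 83, 99]

Sorted: [13, 44, 49, 53, 55, 56, 83, 99]


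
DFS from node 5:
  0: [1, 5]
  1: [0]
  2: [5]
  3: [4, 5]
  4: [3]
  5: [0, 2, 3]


Visit 5, push [3, 2, 0]
Visit 0, push [1]
Visit 1, push []
Visit 2, push []
Visit 3, push [4]
Visit 4, push []

DFS order: [5, 0, 1, 2, 3, 4]


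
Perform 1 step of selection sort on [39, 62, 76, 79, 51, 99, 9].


Initial: [39, 62, 76, 79, 51, 99, 9]
Step 1: min=9 at 6
  Swap: [9, 62, 76, 79, 51, 99, 39]

After 1 step: [9, 62, 76, 79, 51, 99, 39]


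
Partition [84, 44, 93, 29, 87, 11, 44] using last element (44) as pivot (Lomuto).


Pivot: 44
  44 <= 44: swap -> [44, 84, 93, 29, 87, 11, 44]
  29 <= 44: swap -> [44, 29, 93, 84, 87, 11, 44]
  11 <= 44: swap -> [44, 29, 11, 84, 87, 93, 44]
Place pivot at 3: [44, 29, 11, 44, 87, 93, 84]

Partitioned: [44, 29, 11, 44, 87, 93, 84]


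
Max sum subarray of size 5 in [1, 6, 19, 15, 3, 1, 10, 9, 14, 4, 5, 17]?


[0:5]: 44
[1:6]: 44
[2:7]: 48
[3:8]: 38
[4:9]: 37
[5:10]: 38
[6:11]: 42
[7:12]: 49

Max: 49 at [7:12]


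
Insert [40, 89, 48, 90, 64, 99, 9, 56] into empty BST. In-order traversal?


Insert 40: root
Insert 89: R from 40
Insert 48: R from 40 -> L from 89
Insert 90: R from 40 -> R from 89
Insert 64: R from 40 -> L from 89 -> R from 48
Insert 99: R from 40 -> R from 89 -> R from 90
Insert 9: L from 40
Insert 56: R from 40 -> L from 89 -> R from 48 -> L from 64

In-order: [9, 40, 48, 56, 64, 89, 90, 99]
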